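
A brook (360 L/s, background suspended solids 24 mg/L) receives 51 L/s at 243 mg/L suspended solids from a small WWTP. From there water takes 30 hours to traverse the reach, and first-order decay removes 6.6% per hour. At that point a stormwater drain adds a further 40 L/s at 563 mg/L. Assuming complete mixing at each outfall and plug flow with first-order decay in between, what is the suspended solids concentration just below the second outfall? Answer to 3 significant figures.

Flow-weighted average: C = (360.0·24.00 + 51.00·243.0) / 411.0 = 21030/411.0 = 51.18 mg/L; combined flow 411.0 L/s.
6.6%/h lost → k = −ln(1 − 0.066) = 0.06828 h⁻¹.
Decay over the reach: 51.18·exp(−kt) = 51.18·0.1289 = 6.599 mg/L.
At the second outfall, C = (411.0·6.599 + 40.00·563.0) / (411.0 + 40.00) = 55.95 mg/L.

55.9 mg/L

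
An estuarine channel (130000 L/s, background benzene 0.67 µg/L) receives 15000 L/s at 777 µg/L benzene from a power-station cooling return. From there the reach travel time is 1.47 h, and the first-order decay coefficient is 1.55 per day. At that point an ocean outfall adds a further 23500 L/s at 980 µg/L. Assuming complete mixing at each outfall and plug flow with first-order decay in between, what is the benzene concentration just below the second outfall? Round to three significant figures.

200 µg/L

Flow-weighted average: C = (130000·0.6700 + 15000·777.0) / 145000 = 11740000/145000 = 80.98 µg/L; combined flow 145000 L/s.
After decay, C = 80.98 × e^(−kt) = 80.98 × 0.9094 = 73.65 µg/L.
At the second outfall, C = (145000·73.65 + 23500·980.0) / (145000 + 23500) = 200.1 µg/L.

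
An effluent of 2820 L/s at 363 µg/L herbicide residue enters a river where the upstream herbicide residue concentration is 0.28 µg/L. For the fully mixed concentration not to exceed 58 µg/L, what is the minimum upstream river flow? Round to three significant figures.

14900 L/s

Set C_mix = 58: (Q·0.2800 + 2820·363.0) / (Q + 2820) = 58
→ Q = 2820·(363.0 − 58)/(58 − 0.2800) = 14900 L/s.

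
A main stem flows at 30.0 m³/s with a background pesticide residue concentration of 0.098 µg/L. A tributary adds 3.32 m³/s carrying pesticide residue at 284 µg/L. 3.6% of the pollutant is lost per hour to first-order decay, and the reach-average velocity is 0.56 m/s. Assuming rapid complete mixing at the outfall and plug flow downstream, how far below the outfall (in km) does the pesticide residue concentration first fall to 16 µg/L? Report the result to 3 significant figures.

31.5 km

Conservation of mass: C = (30.00·0.09800 + 3.320·284.0) / 33.32 = 945.8/33.32 = 28.39 µg/L.
3.6%/h lost → k = −ln(1 − 0.036) = 0.03666 h⁻¹.
Set 28.39·exp(−k·t) = 16 → t = ln(28.39/16)/k = 56290 s = 15.64 h.
Distance = v·t = 0.56·56290 = 31520 m = 31.52 km.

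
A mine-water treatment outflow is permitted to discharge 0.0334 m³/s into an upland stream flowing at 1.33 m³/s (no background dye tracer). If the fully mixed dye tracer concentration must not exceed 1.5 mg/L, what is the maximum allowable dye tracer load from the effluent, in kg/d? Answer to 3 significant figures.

177 kg/d

Mass balance at the limit: 1.330·0 + 0.03340·Cₑ = 1.363·1.5 → Cₑ = 61.23 mg/L.
Load = 0.03340 m³/s × 61.23 g/m³ × 86 400 s/d = 176.7 kg/d.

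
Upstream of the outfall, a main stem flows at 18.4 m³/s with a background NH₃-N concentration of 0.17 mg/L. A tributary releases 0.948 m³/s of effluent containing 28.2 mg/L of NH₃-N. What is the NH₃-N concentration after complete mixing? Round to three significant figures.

Conservation of mass: C = (18.40·0.1700 + 0.9480·28.20) / 19.35 = 29.86/19.35 = 1.543 mg/L.

1.54 mg/L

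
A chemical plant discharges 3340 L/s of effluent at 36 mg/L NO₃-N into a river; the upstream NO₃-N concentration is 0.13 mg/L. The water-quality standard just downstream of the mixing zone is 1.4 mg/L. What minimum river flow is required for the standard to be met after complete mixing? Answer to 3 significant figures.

91000 L/s

Set C_mix = 1.4: (Q·0.1300 + 3340·36.00) / (Q + 3340) = 1.4
→ Q = 3340·(36.00 − 1.4)/(1.4 − 0.1300) = 91000 L/s.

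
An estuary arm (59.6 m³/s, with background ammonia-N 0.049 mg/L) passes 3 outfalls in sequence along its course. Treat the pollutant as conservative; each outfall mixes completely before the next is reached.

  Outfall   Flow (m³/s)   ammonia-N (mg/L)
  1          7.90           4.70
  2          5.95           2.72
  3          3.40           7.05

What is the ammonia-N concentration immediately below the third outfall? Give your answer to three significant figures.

Outfall 1: combined Q = 67.50 m³/s; C = (59.60·0.04900 + 7.900·4.700)/67.50 = 0.5933 mg/L.
Outfall 2: combined Q = 73.45 m³/s; C = (67.50·0.5933 + 5.950·2.720)/73.45 = 0.7656 mg/L.
Outfall 3: combined Q = 76.85 m³/s; C = (73.45·0.7656 + 3.400·7.050)/76.85 = 1.044 mg/L.

1.04 mg/L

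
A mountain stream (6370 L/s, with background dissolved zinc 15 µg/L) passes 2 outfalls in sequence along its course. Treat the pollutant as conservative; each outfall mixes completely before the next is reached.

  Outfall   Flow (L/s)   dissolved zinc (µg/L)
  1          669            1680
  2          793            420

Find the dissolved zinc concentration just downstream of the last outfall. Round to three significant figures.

198 µg/L

After outfall 1: Q = 6370 + 669.0 = 7039 L/s; C = (6370·15.00 + 669.0·1680)/7039 = 173.2 µg/L.
After outfall 2: Q = 7039 + 793.0 = 7832 L/s; C = (7039·173.2 + 793.0·420.0)/7832 = 198.2 µg/L.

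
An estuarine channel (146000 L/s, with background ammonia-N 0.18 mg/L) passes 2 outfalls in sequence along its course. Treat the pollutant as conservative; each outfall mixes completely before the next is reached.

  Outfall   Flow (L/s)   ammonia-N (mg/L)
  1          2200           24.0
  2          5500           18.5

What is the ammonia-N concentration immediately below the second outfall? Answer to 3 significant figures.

1.18 mg/L

After outfall 1: Q = 146000 + 2200 = 148200 L/s; C = (146000·0.1800 + 2200·24.00)/148200 = 0.5336 mg/L.
After outfall 2: Q = 148200 + 5500 = 153700 L/s; C = (148200·0.5336 + 5500·18.50)/153700 = 1.177 mg/L.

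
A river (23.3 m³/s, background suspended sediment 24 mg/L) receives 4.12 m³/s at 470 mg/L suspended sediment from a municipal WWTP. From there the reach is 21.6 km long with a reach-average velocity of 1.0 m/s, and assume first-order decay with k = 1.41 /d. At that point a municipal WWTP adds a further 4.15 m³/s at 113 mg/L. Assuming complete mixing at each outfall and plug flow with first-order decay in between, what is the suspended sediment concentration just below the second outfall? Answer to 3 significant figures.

Flow-weighted average: C = (23.30·24.00 + 4.120·470.0) / 27.42 = 2496/27.42 = 91.01 mg/L; combined flow 27.42 m³/s.
Travel time t = 21.6·1000 / 1.0 = 21600 s = 6.000 h.
After decay, C = 91.01 × e^(−kt) = 91.01 × 0.7029 = 63.98 mg/L.
At the second outfall, C = (27.42·63.98 + 4.150·113.0) / (27.42 + 4.150) = 70.42 mg/L.

70.4 mg/L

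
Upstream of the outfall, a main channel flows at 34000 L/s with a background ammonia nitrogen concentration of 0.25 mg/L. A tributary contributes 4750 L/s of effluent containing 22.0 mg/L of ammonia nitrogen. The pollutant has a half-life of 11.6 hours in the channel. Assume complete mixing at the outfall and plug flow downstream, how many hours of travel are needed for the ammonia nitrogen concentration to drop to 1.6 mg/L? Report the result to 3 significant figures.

Mixed concentration C = ΣQC/ΣQ = (34000·0.2500 + 4750·22.00) / 38750 = 113000/38750 = 2.916 mg/L.
Half-life 11.6 h → k = ln 2 / 11.6 = 0.05975 h⁻¹ = 1.434 d⁻¹.
2.916·exp(−k·t) = 1.6 → t = ln(2.916/1.6)/k = 36160 s = 10.05 h.

10.0 h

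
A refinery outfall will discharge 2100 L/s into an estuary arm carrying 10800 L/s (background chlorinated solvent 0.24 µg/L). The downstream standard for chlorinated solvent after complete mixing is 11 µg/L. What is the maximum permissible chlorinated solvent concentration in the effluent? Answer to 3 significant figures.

At the limit, (Qr·Cr + Qe·Cₑ)/(Qr + Qe) = 11:
Cₑ = (12900·11 − 10800·0.2400) / 2100 = 66.34 µg/L.

66.3 µg/L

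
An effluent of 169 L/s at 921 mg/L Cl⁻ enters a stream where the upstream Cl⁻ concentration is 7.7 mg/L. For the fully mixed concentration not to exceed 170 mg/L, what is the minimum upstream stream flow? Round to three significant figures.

Set C_mix = 170: (Q·7.700 + 169.0·921.0) / (Q + 169.0) = 170
→ Q = 169.0·(921.0 − 170)/(170 − 7.700) = 782.0 L/s.

782 L/s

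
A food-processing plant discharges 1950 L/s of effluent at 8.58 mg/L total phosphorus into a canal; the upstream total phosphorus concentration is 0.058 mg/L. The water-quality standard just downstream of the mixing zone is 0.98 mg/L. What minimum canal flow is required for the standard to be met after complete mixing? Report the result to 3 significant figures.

Set C_mix = 0.98: (Q·0.05800 + 1950·8.580) / (Q + 1950) = 0.98
→ Q = 1950·(8.580 − 0.98)/(0.98 − 0.05800) = 16070 L/s.

16100 L/s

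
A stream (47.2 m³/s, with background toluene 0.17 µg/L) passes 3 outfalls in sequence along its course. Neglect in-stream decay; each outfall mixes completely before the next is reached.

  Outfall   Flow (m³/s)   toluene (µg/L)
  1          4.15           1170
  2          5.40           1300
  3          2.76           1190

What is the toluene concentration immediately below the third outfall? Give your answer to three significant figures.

Outfall 1: combined Q = 51.35 m³/s; C = (47.20·0.1700 + 4.150·1170)/51.35 = 94.71 µg/L.
Outfall 2: combined Q = 56.75 m³/s; C = (51.35·94.71 + 5.400·1300)/56.75 = 209.4 µg/L.
Outfall 3: combined Q = 59.51 m³/s; C = (56.75·209.4 + 2.760·1190)/59.51 = 254.9 µg/L.

255 µg/L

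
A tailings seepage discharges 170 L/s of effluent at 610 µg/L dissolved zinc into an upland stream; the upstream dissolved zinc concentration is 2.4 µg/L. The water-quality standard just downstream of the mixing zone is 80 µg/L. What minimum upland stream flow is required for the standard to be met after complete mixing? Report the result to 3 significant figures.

1160 L/s

Set C_mix = 80: (Q·2.400 + 170.0·610.0) / (Q + 170.0) = 80
→ Q = 170.0·(610.0 − 80)/(80 − 2.400) = 1161 L/s.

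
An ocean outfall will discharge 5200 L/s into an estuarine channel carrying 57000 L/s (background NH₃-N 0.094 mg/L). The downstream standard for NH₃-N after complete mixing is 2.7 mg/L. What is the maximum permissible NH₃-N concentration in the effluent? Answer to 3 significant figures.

At the limit, (Qr·Cr + Qe·Cₑ)/(Qr + Qe) = 2.7:
Cₑ = (62200·2.7 − 57000·0.09400) / 5200 = 31.27 mg/L.

31.3 mg/L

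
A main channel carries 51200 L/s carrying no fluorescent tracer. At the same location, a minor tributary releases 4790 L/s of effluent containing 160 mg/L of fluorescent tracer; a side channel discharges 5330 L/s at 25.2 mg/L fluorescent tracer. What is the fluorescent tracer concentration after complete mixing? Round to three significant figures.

14.7 mg/L

Mixed concentration C = ΣQC/ΣQ = (51200·0 + 4790·160.0 + 5330·25.20) / 61320 = 900700/61320 = 14.69 mg/L.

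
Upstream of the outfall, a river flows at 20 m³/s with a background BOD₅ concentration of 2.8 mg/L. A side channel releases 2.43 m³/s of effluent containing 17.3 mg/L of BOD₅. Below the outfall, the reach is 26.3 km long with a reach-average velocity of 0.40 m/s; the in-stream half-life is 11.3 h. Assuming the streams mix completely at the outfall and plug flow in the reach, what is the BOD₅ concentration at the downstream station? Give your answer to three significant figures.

Conservation of mass: C = (20.00·2.800 + 2.430·17.30) / 22.43 = 98.04/22.43 = 4.371 mg/L.
Travel time t = 26.3·1000 / 0.40 = 65750 s = 18.26 h.
Half-life 11.3 h → k = ln 2 / 11.3 = 0.06134 h⁻¹ = 1.472 d⁻¹.
First-order decay: C = 4.371·exp(−k·t) = 4.371·0.3262 = 1.426 mg/L.

1.43 mg/L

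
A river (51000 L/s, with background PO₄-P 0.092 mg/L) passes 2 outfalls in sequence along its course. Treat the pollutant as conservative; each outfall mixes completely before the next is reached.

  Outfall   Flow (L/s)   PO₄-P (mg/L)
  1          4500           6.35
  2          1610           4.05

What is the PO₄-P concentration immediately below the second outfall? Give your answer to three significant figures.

Outfall 1: combined Q = 55500 L/s; C = (51000·0.09200 + 4500·6.350)/55500 = 0.5994 mg/L.
Outfall 2: combined Q = 57110 L/s; C = (55500·0.5994 + 1610·4.050)/57110 = 0.6967 mg/L.

0.697 mg/L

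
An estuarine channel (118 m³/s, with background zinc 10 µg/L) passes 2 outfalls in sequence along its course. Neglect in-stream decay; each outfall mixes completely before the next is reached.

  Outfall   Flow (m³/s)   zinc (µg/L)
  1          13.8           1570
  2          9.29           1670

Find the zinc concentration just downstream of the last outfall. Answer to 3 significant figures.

Below outfall 1: Q → 131.8 m³/s, C = (118.0·10.00 + 13.80·1570)/131.8 = 173.3 µg/L.
Below outfall 2: Q → 141.1 m³/s, C = (131.8·173.3 + 9.290·1670)/141.1 = 271.9 µg/L.

272 µg/L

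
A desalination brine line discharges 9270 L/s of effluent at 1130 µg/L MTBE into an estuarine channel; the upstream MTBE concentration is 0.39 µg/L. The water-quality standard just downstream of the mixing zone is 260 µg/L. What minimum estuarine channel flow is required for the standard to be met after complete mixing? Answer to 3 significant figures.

Set C_mix = 260: (Q·0.3900 + 9270·1130) / (Q + 9270) = 260
→ Q = 9270·(1130 − 260)/(260 − 0.3900) = 31070 L/s.

31100 L/s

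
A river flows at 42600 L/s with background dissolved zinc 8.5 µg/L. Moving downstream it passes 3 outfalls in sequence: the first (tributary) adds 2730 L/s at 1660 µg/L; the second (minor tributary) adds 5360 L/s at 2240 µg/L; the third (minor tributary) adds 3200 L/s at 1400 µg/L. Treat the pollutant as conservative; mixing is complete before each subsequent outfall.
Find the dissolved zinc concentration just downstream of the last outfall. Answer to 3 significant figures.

397 µg/L

Outfall 1: combined Q = 45330 L/s; C = (42600·8.500 + 2730·1660)/45330 = 108.0 µg/L.
Outfall 2: combined Q = 50690 L/s; C = (45330·108.0 + 5360·2240)/50690 = 333.4 µg/L.
Outfall 3: combined Q = 53890 L/s; C = (50690·333.4 + 3200·1400)/53890 = 396.7 µg/L.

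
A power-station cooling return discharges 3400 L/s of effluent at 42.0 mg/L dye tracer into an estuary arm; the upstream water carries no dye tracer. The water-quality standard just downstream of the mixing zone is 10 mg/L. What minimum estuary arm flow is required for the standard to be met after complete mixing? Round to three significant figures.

10900 L/s

Set C_mix = 10: (Q·0 + 3400·42.00) / (Q + 3400) = 10
→ Q = 3400·(42.00 − 10)/(10 − 0) = 10880 L/s.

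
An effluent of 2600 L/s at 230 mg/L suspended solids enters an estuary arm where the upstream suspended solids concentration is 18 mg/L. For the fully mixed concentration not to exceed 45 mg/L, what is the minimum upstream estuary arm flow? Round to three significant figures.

Set C_mix = 45: (Q·18.00 + 2600·230.0) / (Q + 2600) = 45
→ Q = 2600·(230.0 − 45)/(45 − 18.00) = 17810 L/s.

17800 L/s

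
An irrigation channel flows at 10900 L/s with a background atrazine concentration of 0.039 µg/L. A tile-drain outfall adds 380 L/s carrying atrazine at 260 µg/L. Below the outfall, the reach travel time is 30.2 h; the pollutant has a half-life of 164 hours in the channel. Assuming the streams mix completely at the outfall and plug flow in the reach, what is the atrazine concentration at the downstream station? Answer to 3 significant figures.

7.74 µg/L

Conservation of mass: C = (10900·0.03900 + 380.0·260.0) / 11280 = 99230/11280 = 8.797 µg/L.
Half-life 164 h → k = ln 2 / 164 = 0.004227 h⁻¹ = 0.1014 d⁻¹.
Applying C = C₀e^(−kt): 8.797 × 0.8802 = 7.742 µg/L.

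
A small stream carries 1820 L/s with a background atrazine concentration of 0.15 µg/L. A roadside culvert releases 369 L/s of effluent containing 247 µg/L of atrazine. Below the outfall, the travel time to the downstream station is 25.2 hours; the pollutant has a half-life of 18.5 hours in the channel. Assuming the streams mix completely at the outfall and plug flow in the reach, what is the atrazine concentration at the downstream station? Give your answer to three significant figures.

16.2 µg/L

Mass balance: C = (1820·0.1500 + 369.0·247.0) / 2189 = 91420/2189 = 41.76 µg/L.
Half-life 18.5 h → k = ln 2 / 18.5 = 0.03747 h⁻¹ = 0.8992 d⁻¹.
After decay, C = 41.76 × e^(−kt) = 41.76 × 0.3890 = 16.25 µg/L.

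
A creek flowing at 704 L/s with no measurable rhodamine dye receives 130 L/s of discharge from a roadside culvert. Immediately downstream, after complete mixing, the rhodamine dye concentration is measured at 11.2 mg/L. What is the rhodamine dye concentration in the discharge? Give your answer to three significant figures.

Mass balance: 704.0·0 + 130.0·Cₑ = 834.0·11.20
→ Cₑ = (834.0·11.20 − 704.0·0) / 130.0 = 71.85 mg/L.

71.9 mg/L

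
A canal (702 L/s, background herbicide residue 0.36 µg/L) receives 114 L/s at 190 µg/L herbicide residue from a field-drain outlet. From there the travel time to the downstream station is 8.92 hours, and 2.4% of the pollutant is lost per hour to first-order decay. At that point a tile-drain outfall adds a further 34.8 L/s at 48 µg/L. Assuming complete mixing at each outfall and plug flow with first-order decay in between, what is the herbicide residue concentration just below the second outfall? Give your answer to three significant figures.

22.7 µg/L

Flow-weighted average: C = (702.0·0.3600 + 114.0·190.0) / 816.0 = 21910/816.0 = 26.85 µg/L; combined flow 816.0 L/s.
2.4%/h lost → k = −ln(1 − 0.024) = 0.02429 h⁻¹.
After decay, C = 26.85 × e^(−kt) = 26.85 × 0.8052 = 21.62 µg/L.
At the second outfall, C = (816.0·21.62 + 34.80·48.00) / (816.0 + 34.80) = 22.70 µg/L.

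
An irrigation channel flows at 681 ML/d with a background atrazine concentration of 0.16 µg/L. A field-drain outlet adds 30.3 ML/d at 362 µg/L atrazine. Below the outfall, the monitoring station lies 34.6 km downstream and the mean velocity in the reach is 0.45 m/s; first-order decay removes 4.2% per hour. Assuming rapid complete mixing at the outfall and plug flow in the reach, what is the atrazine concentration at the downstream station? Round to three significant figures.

After mixing, C = (681.0·0.1600 + 30.30·362.0) / 711.3 = 11080/711.3 = 15.57 µg/L.
Travel time t = 34.6·1000 / 0.45 = 76890 s = 21.36 h.
4.2%/h lost → k = −ln(1 − 0.042) = 0.04291 h⁻¹.
After decay, C = 15.57 × e^(−kt) = 15.57 × 0.3999 = 6.229 µg/L.

6.23 µg/L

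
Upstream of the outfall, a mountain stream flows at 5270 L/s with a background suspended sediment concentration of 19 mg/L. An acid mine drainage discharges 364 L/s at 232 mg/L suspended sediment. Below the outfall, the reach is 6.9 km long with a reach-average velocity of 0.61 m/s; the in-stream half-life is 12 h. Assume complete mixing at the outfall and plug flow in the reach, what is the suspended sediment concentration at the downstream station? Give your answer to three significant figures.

27.3 mg/L

After mixing, C = (5270·19.00 + 364.0·232.0) / 5634 = 184600/5634 = 32.76 mg/L.
Travel time t = 6.9·1000 / 0.61 = 11310 s = 3.142 h.
Half-life 12 h → k = ln 2 / 12 = 0.05776 h⁻¹ = 1.386 d⁻¹.
Decay over the reach: 32.76·exp(−kt) = 32.76·0.8340 = 27.32 mg/L.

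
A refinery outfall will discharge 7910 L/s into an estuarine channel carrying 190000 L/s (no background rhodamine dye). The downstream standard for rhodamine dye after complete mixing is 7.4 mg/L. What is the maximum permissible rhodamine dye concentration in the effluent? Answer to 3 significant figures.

185 mg/L

At the limit, (Qr·Cr + Qe·Cₑ)/(Qr + Qe) = 7.4:
Cₑ = (197900·7.4 − 190000·0) / 7910 = 185.1 mg/L.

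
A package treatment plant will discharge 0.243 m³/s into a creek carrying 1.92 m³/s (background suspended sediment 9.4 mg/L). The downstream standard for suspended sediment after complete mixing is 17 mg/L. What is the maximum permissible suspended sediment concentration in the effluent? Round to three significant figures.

At the limit, (Qr·Cr + Qe·Cₑ)/(Qr + Qe) = 17:
Cₑ = (2.163·17 − 1.920·9.400) / 0.2430 = 77.05 mg/L.

77.0 mg/L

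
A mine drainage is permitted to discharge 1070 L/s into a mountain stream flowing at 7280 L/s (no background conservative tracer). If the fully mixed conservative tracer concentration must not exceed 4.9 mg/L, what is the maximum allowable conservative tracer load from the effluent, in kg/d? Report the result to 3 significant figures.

3540 kg/d

Mass balance at the limit: 7280·0 + 1070·Cₑ = 8350·4.9 → Cₑ = 38.24 mg/L.
1070 L/s = 1.070 m³/s. Load = 1.070 m³/s × 38.24 g/m³ × 86 400 s/d = 3535 kg/d.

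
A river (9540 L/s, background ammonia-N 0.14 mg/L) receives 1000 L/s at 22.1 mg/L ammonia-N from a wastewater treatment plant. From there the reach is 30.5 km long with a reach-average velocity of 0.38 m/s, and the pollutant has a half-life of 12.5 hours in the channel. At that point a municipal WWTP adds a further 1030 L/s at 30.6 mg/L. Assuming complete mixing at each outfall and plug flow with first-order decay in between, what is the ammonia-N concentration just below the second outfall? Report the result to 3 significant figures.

Mixed concentration C = ΣQC/ΣQ = (9540·0.1400 + 1000·22.10) / 10540 = 23440/10540 = 2.223 mg/L; combined flow 10540 L/s.
Travel time t = 30.5·1000 / 0.38 = 80260 s = 22.30 h.
Half-life 12.5 h → k = ln 2 / 12.5 = 0.05545 h⁻¹ = 1.331 d⁻¹.
First-order decay: C = 2.223·exp(−k·t) = 2.223·0.2905 = 0.6458 mg/L.
At the second outfall, C = (10540·0.6458 + 1030·30.60) / (10540 + 1030) = 3.312 mg/L.

3.31 mg/L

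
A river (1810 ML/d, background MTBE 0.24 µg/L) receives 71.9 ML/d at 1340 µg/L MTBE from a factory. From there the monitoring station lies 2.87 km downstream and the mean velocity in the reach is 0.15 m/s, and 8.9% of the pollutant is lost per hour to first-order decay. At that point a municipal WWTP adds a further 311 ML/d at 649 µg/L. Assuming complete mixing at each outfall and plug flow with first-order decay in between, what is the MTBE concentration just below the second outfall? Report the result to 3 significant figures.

Flow-weighted average: C = (1810·0.2400 + 71.90·1340) / 1882 = 96780/1882 = 51.43 µg/L; combined flow 1882 ML/d.
Travel time t = 2.87·1000 / 0.15 = 19130 s = 5.315 h.
8.9%/h lost → k = −ln(1 − 0.089) = 0.09321 h⁻¹.
After decay, C = 51.43 × e^(−kt) = 51.43 × 0.6093 = 31.34 µg/L.
Second outfall: C = (1882·31.34 + 311.0·649.0)/2193 = 118.9 µg/L.

119 µg/L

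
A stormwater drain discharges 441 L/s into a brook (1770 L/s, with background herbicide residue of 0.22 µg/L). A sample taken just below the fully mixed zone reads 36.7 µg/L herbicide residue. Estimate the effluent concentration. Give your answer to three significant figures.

183 µg/L

Mass balance: 1770·0.2200 + 441.0·Cₑ = 2211·36.70
→ Cₑ = (2211·36.70 − 1770·0.2200) / 441.0 = 183.1 µg/L.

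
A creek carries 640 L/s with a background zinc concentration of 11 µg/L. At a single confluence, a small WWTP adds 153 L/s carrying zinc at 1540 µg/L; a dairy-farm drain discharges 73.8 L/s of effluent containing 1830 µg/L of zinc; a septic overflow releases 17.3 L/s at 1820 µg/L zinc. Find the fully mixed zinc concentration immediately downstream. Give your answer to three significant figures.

After mixing, C = (640.0·11.00 + 153.0·1540 + 73.80·1830 + 17.30·1820) / 884.1 = 409200/884.1 = 462.8 µg/L.

463 µg/L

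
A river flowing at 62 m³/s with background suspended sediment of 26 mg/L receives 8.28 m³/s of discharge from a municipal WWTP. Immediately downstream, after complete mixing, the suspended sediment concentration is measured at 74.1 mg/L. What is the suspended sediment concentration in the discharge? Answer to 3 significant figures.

434 mg/L

Mass balance: 62.00·26.00 + 8.280·Cₑ = 70.28·74.10
→ Cₑ = (70.28·74.10 − 62.00·26.00) / 8.280 = 434.3 mg/L.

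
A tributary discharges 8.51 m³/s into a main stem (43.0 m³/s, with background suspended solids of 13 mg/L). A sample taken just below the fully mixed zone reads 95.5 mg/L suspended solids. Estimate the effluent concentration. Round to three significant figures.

Mass balance: 43.00·13.00 + 8.510·Cₑ = 51.51·95.50
→ Cₑ = (51.51·95.50 − 43.00·13.00) / 8.510 = 512.4 mg/L.

512 mg/L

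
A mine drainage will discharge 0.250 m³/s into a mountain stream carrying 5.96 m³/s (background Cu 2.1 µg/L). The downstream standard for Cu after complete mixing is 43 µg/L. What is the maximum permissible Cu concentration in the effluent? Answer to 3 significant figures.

At the limit, (Qr·Cr + Qe·Cₑ)/(Qr + Qe) = 43:
Cₑ = (6.210·43 − 5.960·2.100) / 0.2500 = 1018 µg/L.

1020 µg/L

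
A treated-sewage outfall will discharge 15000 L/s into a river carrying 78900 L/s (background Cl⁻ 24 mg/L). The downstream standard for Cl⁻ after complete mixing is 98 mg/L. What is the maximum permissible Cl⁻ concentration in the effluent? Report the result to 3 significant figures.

487 mg/L

At the limit, (Qr·Cr + Qe·Cₑ)/(Qr + Qe) = 98:
Cₑ = (93900·98 − 78900·24.00) / 15000 = 487.2 mg/L.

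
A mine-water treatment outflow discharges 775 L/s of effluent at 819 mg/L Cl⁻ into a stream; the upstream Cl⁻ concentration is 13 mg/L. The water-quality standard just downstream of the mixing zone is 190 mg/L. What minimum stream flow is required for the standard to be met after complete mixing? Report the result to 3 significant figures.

2750 L/s

Set C_mix = 190: (Q·13.00 + 775.0·819.0) / (Q + 775.0) = 190
→ Q = 775.0·(819.0 − 190)/(190 − 13.00) = 2754 L/s.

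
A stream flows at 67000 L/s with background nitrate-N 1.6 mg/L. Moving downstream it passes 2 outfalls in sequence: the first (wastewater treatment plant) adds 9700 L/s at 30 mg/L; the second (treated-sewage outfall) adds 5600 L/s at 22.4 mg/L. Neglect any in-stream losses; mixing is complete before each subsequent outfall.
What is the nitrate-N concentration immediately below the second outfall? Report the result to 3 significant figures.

Outfall 1: combined Q = 76700 L/s; C = (67000·1.600 + 9700·30.00)/76700 = 5.192 mg/L.
Outfall 2: combined Q = 82300 L/s; C = (76700·5.192 + 5600·22.40)/82300 = 6.363 mg/L.

6.36 mg/L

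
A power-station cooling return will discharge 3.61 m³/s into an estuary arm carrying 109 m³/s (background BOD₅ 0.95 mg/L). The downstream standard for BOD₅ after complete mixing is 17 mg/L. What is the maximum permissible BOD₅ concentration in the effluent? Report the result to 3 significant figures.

502 mg/L

At the limit, (Qr·Cr + Qe·Cₑ)/(Qr + Qe) = 17:
Cₑ = (112.6·17 − 109.0·0.9500) / 3.610 = 501.6 mg/L.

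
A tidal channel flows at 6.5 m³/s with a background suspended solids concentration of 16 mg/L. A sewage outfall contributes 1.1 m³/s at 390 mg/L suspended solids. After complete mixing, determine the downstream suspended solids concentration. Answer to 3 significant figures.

Flow-weighted average: C = (6.500·16.00 + 1.100·390.0) / 7.600 = 533.0/7.600 = 70.13 mg/L.

70.1 mg/L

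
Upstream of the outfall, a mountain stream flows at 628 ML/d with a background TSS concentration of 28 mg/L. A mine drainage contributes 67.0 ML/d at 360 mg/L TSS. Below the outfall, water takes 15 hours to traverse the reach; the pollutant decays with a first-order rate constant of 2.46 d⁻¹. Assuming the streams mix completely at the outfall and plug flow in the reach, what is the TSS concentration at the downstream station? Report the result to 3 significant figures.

Conservation of mass: C = (628.0·28.00 + 67.00·360.0) / 695.0 = 41700/695.0 = 60.01 mg/L.
After decay, C = 60.01 × e^(−kt) = 60.01 × 0.2149 = 12.90 mg/L.

12.9 mg/L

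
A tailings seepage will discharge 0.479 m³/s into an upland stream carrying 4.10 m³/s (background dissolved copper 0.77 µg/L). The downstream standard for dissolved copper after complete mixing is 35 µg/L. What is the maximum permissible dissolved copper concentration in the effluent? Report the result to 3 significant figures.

328 µg/L

At the limit, (Qr·Cr + Qe·Cₑ)/(Qr + Qe) = 35:
Cₑ = (4.579·35 − 4.100·0.7700) / 0.4790 = 328.0 µg/L.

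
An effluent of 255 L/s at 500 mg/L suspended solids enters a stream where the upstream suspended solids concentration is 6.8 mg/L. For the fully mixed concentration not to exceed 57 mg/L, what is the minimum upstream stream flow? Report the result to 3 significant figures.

2250 L/s

Set C_mix = 57: (Q·6.800 + 255.0·500.0) / (Q + 255.0) = 57
→ Q = 255.0·(500.0 − 57)/(57 − 6.800) = 2250 L/s.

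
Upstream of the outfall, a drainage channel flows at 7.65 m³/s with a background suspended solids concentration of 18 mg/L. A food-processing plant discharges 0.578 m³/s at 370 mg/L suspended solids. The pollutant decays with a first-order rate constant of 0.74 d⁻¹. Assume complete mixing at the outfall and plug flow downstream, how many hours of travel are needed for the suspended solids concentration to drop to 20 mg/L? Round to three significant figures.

After mixing, C = (7.650·18.00 + 0.5780·370.0) / 8.228 = 351.6/8.228 = 42.73 mg/L.
42.73·exp(−k·t) = 20 → t = ln(42.73/20)/k = 88630 s = 24.62 h.

24.6 h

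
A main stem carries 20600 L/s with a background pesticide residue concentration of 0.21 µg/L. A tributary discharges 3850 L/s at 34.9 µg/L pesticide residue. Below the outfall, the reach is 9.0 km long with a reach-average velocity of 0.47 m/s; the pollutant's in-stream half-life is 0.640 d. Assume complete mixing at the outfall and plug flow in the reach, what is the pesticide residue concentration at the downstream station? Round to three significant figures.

Conservation of mass: C = (20600·0.2100 + 3850·34.90) / 24450 = 138700/24450 = 5.672 µg/L.
Travel time t = 9.0·1000 / 0.47 = 19150 s = 5.319 h.
Half-life 0.640 d → k = ln 2 / 0.640 = 1.083 d⁻¹.
After decay, C = 5.672 × e^(−kt) = 5.672 × 0.7866 = 4.462 µg/L.

4.46 µg/L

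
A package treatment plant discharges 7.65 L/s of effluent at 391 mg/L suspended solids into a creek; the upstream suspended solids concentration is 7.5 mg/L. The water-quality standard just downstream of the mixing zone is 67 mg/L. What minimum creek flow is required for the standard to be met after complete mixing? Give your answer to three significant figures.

41.7 L/s

Set C_mix = 67: (Q·7.500 + 7.650·391.0) / (Q + 7.650) = 67
→ Q = 7.650·(391.0 − 67)/(67 − 7.500) = 41.66 L/s.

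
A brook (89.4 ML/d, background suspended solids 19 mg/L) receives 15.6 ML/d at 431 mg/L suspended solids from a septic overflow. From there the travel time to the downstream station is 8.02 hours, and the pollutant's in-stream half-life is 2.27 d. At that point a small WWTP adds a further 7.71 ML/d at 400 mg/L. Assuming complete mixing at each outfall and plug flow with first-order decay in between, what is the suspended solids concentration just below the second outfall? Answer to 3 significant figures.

94.8 mg/L

Mixed concentration C = ΣQC/ΣQ = (89.40·19.00 + 15.60·431.0) / 105.0 = 8422/105.0 = 80.21 mg/L; combined flow 105.0 ML/d.
Half-life 2.27 d → k = ln 2 / 2.27 = 0.3054 d⁻¹.
After decay, C = 80.21 × e^(−kt) = 80.21 × 0.9030 = 72.43 mg/L.
At the second outfall, C = (105.0·72.43 + 7.710·400.0) / (105.0 + 7.710) = 94.84 mg/L.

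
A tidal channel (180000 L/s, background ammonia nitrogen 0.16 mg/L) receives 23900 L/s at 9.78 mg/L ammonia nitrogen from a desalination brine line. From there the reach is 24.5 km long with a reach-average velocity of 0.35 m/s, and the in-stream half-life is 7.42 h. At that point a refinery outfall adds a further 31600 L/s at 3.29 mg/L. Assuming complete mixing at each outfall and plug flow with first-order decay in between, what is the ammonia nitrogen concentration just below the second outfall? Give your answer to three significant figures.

Conservation of mass: C = (180000·0.1600 + 23900·9.780) / 203900 = 262500/203900 = 1.288 mg/L; combined flow 203900 L/s.
Travel time t = 24.5·1000 / 0.35 = 70000 s = 19.44 h.
Half-life 7.42 h → k = ln 2 / 7.42 = 0.09342 h⁻¹ = 2.242 d⁻¹.
Applying C = C₀e^(−kt): 1.288 × 0.1626 = 0.2094 mg/L.
At the second outfall, C = (203900·0.2094 + 31600·3.290) / (203900 + 31600) = 0.6227 mg/L.

0.623 mg/L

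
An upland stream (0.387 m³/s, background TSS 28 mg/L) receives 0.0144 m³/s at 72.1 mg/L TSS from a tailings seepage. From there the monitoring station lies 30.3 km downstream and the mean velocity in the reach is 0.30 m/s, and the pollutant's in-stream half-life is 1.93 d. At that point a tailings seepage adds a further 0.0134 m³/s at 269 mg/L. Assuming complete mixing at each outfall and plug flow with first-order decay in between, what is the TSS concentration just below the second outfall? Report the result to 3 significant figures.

27.5 mg/L

Mass balance: C = (0.3870·28.00 + 0.01440·72.10) / 0.4014 = 11.87/0.4014 = 29.58 mg/L; combined flow 0.4014 m³/s.
Travel time t = 30.3·1000 / 0.30 = 101000 s = 28.06 h.
Half-life 1.93 d → k = ln 2 / 1.93 = 0.3591 d⁻¹.
First-order decay: C = 29.58·exp(−k·t) = 29.58·0.6572 = 19.44 mg/L.
Second outfall: C = (0.4014·19.44 + 0.01340·269.0)/0.4148 = 27.50 mg/L.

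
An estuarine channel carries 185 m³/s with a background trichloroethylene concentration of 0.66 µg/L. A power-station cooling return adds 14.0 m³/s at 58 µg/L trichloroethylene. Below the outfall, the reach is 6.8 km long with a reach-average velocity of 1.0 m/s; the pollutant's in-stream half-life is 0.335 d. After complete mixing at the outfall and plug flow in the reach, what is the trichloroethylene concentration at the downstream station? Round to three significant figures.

Mixed concentration C = ΣQC/ΣQ = (185.0·0.6600 + 14.00·58.00) / 199.0 = 934.1/199.0 = 4.694 µg/L.
Travel time t = 6.8·1000 / 1.0 = 6800 s = 1.889 h.
Half-life 0.335 d → k = ln 2 / 0.335 = 2.069 d⁻¹.
Applying C = C₀e^(−kt): 4.694 × 0.8497 = 3.989 µg/L.

3.99 µg/L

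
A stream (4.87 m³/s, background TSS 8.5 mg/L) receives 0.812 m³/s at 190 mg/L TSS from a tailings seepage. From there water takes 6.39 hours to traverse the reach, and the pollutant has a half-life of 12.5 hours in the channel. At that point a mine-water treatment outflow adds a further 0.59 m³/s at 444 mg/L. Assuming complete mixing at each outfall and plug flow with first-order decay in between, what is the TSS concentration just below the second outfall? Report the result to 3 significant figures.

Mass balance: C = (4.870·8.500 + 0.8120·190.0) / 5.682 = 195.7/5.682 = 34.44 mg/L; combined flow 5.682 m³/s.
Half-life 12.5 h → k = ln 2 / 12.5 = 0.05545 h⁻¹ = 1.331 d⁻¹.
Decay over the reach: 34.44·exp(−kt) = 34.44·0.7016 = 24.16 mg/L.
Second outfall: C = (5.682·24.16 + 0.5900·444.0)/6.272 = 63.66 mg/L.

63.7 mg/L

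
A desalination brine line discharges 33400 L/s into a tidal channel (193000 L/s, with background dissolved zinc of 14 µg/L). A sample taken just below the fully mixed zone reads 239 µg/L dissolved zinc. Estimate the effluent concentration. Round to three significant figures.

Mass balance: 193000·14.00 + 33400·Cₑ = 226400·239.0
→ Cₑ = (226400·239.0 − 193000·14.00) / 33400 = 1539 µg/L.

1540 µg/L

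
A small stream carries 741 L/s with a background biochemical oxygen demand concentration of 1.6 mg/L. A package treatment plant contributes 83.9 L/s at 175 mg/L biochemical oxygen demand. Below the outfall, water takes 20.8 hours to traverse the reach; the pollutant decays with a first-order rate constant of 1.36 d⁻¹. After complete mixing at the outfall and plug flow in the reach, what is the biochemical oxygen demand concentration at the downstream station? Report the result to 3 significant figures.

5.92 mg/L

Conservation of mass: C = (741.0·1.600 + 83.90·175.0) / 824.9 = 15870/824.9 = 19.24 mg/L.
Applying C = C₀e^(−kt): 19.24 × 0.3077 = 5.919 mg/L.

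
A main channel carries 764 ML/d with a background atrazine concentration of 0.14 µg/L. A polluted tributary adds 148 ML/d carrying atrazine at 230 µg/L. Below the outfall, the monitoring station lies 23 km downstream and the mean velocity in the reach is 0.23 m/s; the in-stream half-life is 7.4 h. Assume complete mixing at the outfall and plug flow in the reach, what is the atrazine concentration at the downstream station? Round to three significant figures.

2.78 µg/L

Flow-weighted average: C = (764.0·0.1400 + 148.0·230.0) / 912.0 = 34150/912.0 = 37.44 µg/L.
Travel time t = 23·1000 / 0.23 = 100000 s = 27.78 h.
Half-life 7.4 h → k = ln 2 / 7.4 = 0.09367 h⁻¹ = 2.248 d⁻¹.
After decay, C = 37.44 × e^(−kt) = 37.44 × 0.07413 = 2.776 µg/L.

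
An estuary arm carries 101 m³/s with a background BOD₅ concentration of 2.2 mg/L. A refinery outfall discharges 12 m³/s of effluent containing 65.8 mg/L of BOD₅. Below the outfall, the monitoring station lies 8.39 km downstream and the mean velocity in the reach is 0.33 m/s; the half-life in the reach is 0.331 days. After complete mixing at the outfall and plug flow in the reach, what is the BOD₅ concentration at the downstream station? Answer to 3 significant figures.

4.84 mg/L

After mixing, C = (101.0·2.200 + 12.00·65.80) / 113.0 = 1012/113.0 = 8.954 mg/L.
Travel time t = 8.39·1000 / 0.33 = 25420 s = 7.062 h.
Half-life 0.331 d → k = ln 2 / 0.331 = 2.094 d⁻¹.
First-order decay: C = 8.954·exp(−k·t) = 8.954·0.5400 = 4.835 mg/L.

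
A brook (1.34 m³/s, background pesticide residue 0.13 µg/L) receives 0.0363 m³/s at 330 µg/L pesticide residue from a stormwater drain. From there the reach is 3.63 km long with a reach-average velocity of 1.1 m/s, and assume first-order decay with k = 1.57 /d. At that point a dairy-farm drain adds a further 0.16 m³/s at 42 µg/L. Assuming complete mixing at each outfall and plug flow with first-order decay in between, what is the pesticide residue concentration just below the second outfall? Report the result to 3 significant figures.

11.8 µg/L

Mixed concentration C = ΣQC/ΣQ = (1.340·0.1300 + 0.03630·330.0) / 1.376 = 12.15/1.376 = 8.830 µg/L; combined flow 1.376 m³/s.
Travel time t = 3.63·1000 / 1.1 = 3300 s = 0.9167 h.
After decay, C = 8.830 × e^(−kt) = 8.830 × 0.9418 = 8.316 µg/L.
At the second outfall, C = (1.376·8.316 + 0.1600·42.00) / (1.376 + 0.1600) = 11.82 µg/L.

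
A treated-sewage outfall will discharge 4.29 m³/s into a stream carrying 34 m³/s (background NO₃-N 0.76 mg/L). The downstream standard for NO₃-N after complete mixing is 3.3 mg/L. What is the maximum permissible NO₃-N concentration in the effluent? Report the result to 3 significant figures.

At the limit, (Qr·Cr + Qe·Cₑ)/(Qr + Qe) = 3.3:
Cₑ = (38.29·3.3 − 34.00·0.7600) / 4.290 = 23.43 mg/L.

23.4 mg/L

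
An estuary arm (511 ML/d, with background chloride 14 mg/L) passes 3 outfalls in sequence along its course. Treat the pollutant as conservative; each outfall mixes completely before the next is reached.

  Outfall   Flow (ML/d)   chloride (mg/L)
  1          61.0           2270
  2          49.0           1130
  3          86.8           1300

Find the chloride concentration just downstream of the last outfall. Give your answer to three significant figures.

443 mg/L

Below outfall 1: Q → 572.0 ML/d, C = (511.0·14.00 + 61.00·2270)/572.0 = 254.6 mg/L.
Below outfall 2: Q → 621.0 ML/d, C = (572.0·254.6 + 49.00·1130)/621.0 = 323.7 mg/L.
Below outfall 3: Q → 707.8 ML/d, C = (621.0·323.7 + 86.80·1300)/707.8 = 443.4 mg/L.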